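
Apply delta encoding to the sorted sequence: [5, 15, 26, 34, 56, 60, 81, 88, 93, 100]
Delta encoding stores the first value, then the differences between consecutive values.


First value: 5
Deltas:
  15 - 5 = 10
  26 - 15 = 11
  34 - 26 = 8
  56 - 34 = 22
  60 - 56 = 4
  81 - 60 = 21
  88 - 81 = 7
  93 - 88 = 5
  100 - 93 = 7


Delta encoded: [5, 10, 11, 8, 22, 4, 21, 7, 5, 7]


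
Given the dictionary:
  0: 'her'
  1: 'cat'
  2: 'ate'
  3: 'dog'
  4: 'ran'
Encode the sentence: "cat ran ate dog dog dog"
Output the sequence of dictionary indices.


Look up each word in the dictionary:
  'cat' -> 1
  'ran' -> 4
  'ate' -> 2
  'dog' -> 3
  'dog' -> 3
  'dog' -> 3

Encoded: [1, 4, 2, 3, 3, 3]


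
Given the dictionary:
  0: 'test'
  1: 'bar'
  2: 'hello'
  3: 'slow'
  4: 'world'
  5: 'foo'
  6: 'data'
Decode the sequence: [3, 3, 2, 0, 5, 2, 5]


Look up each index in the dictionary:
  3 -> 'slow'
  3 -> 'slow'
  2 -> 'hello'
  0 -> 'test'
  5 -> 'foo'
  2 -> 'hello'
  5 -> 'foo'

Decoded: "slow slow hello test foo hello foo"


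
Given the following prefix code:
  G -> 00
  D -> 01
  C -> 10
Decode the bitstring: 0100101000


Decoding step by step:
Bits 01 -> D
Bits 00 -> G
Bits 10 -> C
Bits 10 -> C
Bits 00 -> G


Decoded message: DGCCG


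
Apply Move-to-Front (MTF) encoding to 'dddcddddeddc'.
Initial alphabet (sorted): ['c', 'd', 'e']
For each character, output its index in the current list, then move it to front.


MTF encoding:
'd': index 1 in ['c', 'd', 'e'] -> ['d', 'c', 'e']
'd': index 0 in ['d', 'c', 'e'] -> ['d', 'c', 'e']
'd': index 0 in ['d', 'c', 'e'] -> ['d', 'c', 'e']
'c': index 1 in ['d', 'c', 'e'] -> ['c', 'd', 'e']
'd': index 1 in ['c', 'd', 'e'] -> ['d', 'c', 'e']
'd': index 0 in ['d', 'c', 'e'] -> ['d', 'c', 'e']
'd': index 0 in ['d', 'c', 'e'] -> ['d', 'c', 'e']
'd': index 0 in ['d', 'c', 'e'] -> ['d', 'c', 'e']
'e': index 2 in ['d', 'c', 'e'] -> ['e', 'd', 'c']
'd': index 1 in ['e', 'd', 'c'] -> ['d', 'e', 'c']
'd': index 0 in ['d', 'e', 'c'] -> ['d', 'e', 'c']
'c': index 2 in ['d', 'e', 'c'] -> ['c', 'd', 'e']


Output: [1, 0, 0, 1, 1, 0, 0, 0, 2, 1, 0, 2]


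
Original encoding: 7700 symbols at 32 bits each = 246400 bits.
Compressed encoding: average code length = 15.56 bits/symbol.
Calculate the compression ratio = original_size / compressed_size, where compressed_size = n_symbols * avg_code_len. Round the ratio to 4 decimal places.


original_size = n_symbols * orig_bits = 7700 * 32 = 246400 bits
compressed_size = n_symbols * avg_code_len = 7700 * 15.56 = 119812.0 bits
ratio = original_size / compressed_size = 246400 / 119812.0 = 2.0566

Compression ratio = 2.0566


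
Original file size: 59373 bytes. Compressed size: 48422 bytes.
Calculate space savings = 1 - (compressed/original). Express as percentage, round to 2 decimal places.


ratio = compressed/original = 48422/59373 = 0.815556
savings = 1 - ratio = 1 - 0.815556 = 0.184444
as a percentage: 0.184444 * 100 = 18.44%

Space savings = 1 - 48422/59373 = 18.44%


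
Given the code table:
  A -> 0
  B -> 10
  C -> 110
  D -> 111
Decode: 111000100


Decoding:
111 -> D
0 -> A
0 -> A
0 -> A
10 -> B
0 -> A


Result: DAAABA


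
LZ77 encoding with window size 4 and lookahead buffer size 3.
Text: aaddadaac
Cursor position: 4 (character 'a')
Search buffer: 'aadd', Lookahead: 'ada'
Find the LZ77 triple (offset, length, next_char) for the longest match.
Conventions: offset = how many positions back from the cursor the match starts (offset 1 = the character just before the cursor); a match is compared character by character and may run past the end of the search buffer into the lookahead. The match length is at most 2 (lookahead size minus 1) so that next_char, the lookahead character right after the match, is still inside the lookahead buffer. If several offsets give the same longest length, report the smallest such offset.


Try each offset into the search buffer:
  offset=1 (pos 3, char 'd'): match length 0
  offset=2 (pos 2, char 'd'): match length 0
  offset=3 (pos 1, char 'a'): match length 2
  offset=4 (pos 0, char 'a'): match length 1
Longest match has length 2 at offset 3.
next_char = character at position 4 + 2 = 6 -> 'a'

Best match: offset=3, length=2 (matching 'ad' starting at position 1)
LZ77 triple: (3, 2, 'a')


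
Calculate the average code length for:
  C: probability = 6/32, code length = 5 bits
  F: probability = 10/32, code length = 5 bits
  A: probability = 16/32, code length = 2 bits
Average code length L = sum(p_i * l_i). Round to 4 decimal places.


Weighted contributions p_i * l_i:
  C: (6/32) * 5 = 30/32
  F: (10/32) * 5 = 50/32
  A: (16/32) * 2 = 32/32
Sum = (30 + 50 + 32)/32 = 112/32

L = 112/32 = 3.5000 bits/symbol


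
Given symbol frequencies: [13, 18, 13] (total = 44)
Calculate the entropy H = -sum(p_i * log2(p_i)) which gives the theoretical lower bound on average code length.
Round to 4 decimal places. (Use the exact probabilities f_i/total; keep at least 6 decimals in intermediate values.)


Per-symbol terms -p_i * log2(p_i) with p_i = f_i/44:
  p = 13/44 = 0.295455: log2(p) = -1.758992, -p*log2(p) = 0.519702
  p = 18/44 = 0.409091: log2(p) = -1.289507, -p*log2(p) = 0.527525
  p = 13/44 = 0.295455: log2(p) = -1.758992, -p*log2(p) = 0.519702
H = 0.519702 + 0.527525 + 0.519702 = 1.566929

H = 1.5669 bits/symbol


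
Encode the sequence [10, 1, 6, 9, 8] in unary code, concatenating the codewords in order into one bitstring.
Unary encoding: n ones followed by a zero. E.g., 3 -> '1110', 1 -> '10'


Encode each number as n ones followed by a terminating 0:
  10 -> 11111111110 (11 bits)
  1 -> 10 (2 bits)
  6 -> 1111110 (7 bits)
  9 -> 1111111110 (10 bits)
  8 -> 111111110 (9 bits)
Total length = 11 + 2 + 7 + 10 + 9 = 39 bits.

Unary([10, 1, 6, 9, 8]) = 111111111101011111101111111110111111110 (39 bits)


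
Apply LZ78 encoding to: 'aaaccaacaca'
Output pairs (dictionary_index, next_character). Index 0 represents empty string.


LZ78 encoding steps:
Dictionary: {0: ''}
Step 1: w='' (idx 0), next='a' -> output (0, 'a'), add 'a' as idx 1
Step 2: w='a' (idx 1), next='a' -> output (1, 'a'), add 'aa' as idx 2
Step 3: w='' (idx 0), next='c' -> output (0, 'c'), add 'c' as idx 3
Step 4: w='c' (idx 3), next='a' -> output (3, 'a'), add 'ca' as idx 4
Step 5: w='a' (idx 1), next='c' -> output (1, 'c'), add 'ac' as idx 5
Step 6: w='ac' (idx 5), next='a' -> output (5, 'a'), add 'aca' as idx 6


Encoded: [(0, 'a'), (1, 'a'), (0, 'c'), (3, 'a'), (1, 'c'), (5, 'a')]


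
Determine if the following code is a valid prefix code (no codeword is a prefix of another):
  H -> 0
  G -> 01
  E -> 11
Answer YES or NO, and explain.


Checking each pair (does one codeword prefix another?):
  H='0' vs G='01': prefix -- VIOLATION

NO -- this is NOT a valid prefix code. H (0) is a prefix of G (01).


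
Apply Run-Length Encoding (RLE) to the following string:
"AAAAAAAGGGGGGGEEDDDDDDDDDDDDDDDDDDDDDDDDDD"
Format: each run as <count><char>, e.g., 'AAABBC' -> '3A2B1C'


Scanning runs left to right:
  i=0: run of 'A' x 7 -> '7A'
  i=7: run of 'G' x 7 -> '7G'
  i=14: run of 'E' x 2 -> '2E'
  i=16: run of 'D' x 26 -> '26D'

RLE = 7A7G2E26D


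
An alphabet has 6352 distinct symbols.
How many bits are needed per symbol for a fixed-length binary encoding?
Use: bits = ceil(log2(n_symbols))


log2(6352) = 12.633
Bracket: 2^12 = 4096 < 6352 <= 2^13 = 8192
So ceil(log2(6352)) = 13

bits = ceil(log2(6352)) = ceil(12.633) = 13 bits


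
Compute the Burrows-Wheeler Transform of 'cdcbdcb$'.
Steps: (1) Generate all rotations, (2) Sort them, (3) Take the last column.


Rotations (sorted):
  0: $cdcbdcb -> last char: b
  1: b$cdcbdc -> last char: c
  2: bdcb$cdc -> last char: c
  3: cb$cdcbd -> last char: d
  4: cbdcb$cd -> last char: d
  5: cdcbdcb$ -> last char: $
  6: dcb$cdcb -> last char: b
  7: dcbdcb$c -> last char: c


BWT = bccdd$bc


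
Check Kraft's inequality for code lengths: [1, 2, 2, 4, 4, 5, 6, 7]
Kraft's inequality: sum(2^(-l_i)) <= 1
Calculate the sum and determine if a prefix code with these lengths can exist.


Sum = 2^(-1) + 2^(-2) + 2^(-2) + 2^(-4) + 2^(-4) + 2^(-5) + 2^(-6) + 2^(-7)
    = 0.5 + 0.25 + 0.25 + 0.0625 + 0.0625 + 0.03125 + 0.015625 + 0.0078125
    = 151/128 = 1.1796875
Since 1.1796875 > 1, Kraft's inequality is NOT satisfied.
A prefix code with these lengths CANNOT exist.

Kraft sum = 1.1796875. Not satisfied.


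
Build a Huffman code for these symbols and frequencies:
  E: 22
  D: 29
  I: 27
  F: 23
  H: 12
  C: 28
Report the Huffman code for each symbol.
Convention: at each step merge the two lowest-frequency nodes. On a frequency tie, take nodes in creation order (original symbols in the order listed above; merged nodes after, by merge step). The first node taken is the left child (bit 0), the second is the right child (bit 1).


Huffman tree construction:
Step 1: Merge H(12) + E(22) = 34
Step 2: Merge F(23) + I(27) = 50
Step 3: Merge C(28) + D(29) = 57
Step 4: Merge (H+E)(34) + (F+I)(50) = 84
Step 5: Merge (C+D)(57) + ((H+E)+(F+I))(84) = 141
Read each symbol's code off the tree from the root (left child = 0, right child = 1).

Codes:
  E: 101 (length 3)
  D: 01 (length 2)
  I: 111 (length 3)
  F: 110 (length 3)
  H: 100 (length 3)
  C: 00 (length 2)
Average code length: 366/141 = 2.5957 bits/symbol


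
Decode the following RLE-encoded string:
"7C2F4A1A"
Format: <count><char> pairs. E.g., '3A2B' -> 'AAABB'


Expanding each <count><char> pair:
  7C -> 'CCCCCCC'
  2F -> 'FF'
  4A -> 'AAAA'
  1A -> 'A'

Decoded = CCCCCCCFFAAAAA


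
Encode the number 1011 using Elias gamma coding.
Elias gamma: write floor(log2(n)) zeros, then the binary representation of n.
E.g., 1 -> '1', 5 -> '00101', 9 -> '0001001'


num_bits = floor(log2(1011)) + 1 = 10
leading_zeros = num_bits - 1 = 9
binary(1011) = 1111110011

Elias gamma(1011) = '000000000' + '1111110011' = 0000000001111110011 (19 bits)


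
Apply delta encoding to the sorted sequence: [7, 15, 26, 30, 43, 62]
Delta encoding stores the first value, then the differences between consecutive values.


First value: 7
Deltas:
  15 - 7 = 8
  26 - 15 = 11
  30 - 26 = 4
  43 - 30 = 13
  62 - 43 = 19


Delta encoded: [7, 8, 11, 4, 13, 19]


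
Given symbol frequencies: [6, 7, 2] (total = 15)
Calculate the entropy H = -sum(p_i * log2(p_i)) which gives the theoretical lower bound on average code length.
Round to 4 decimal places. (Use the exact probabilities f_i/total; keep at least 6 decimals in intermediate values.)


Per-symbol terms -p_i * log2(p_i) with p_i = f_i/15:
  p = 6/15 = 0.400000: log2(p) = -1.321928, -p*log2(p) = 0.528771
  p = 7/15 = 0.466667: log2(p) = -1.099536, -p*log2(p) = 0.513117
  p = 2/15 = 0.133333: log2(p) = -2.906891, -p*log2(p) = 0.387585
H = 0.528771 + 0.513117 + 0.387585 = 1.429473

H = 1.4295 bits/symbol


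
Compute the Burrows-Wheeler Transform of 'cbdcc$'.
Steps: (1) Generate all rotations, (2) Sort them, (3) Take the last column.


Rotations (sorted):
  0: $cbdcc -> last char: c
  1: bdcc$c -> last char: c
  2: c$cbdc -> last char: c
  3: cbdcc$ -> last char: $
  4: cc$cbd -> last char: d
  5: dcc$cb -> last char: b


BWT = ccc$db


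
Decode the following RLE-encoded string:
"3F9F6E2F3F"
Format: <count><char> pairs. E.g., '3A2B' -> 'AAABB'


Expanding each <count><char> pair:
  3F -> 'FFF'
  9F -> 'FFFFFFFFF'
  6E -> 'EEEEEE'
  2F -> 'FF'
  3F -> 'FFF'

Decoded = FFFFFFFFFFFFEEEEEEFFFFF


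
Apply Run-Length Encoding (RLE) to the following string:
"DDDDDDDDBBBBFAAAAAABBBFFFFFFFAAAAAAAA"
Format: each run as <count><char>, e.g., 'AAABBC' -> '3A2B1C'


Scanning runs left to right:
  i=0: run of 'D' x 8 -> '8D'
  i=8: run of 'B' x 4 -> '4B'
  i=12: run of 'F' x 1 -> '1F'
  i=13: run of 'A' x 6 -> '6A'
  i=19: run of 'B' x 3 -> '3B'
  i=22: run of 'F' x 7 -> '7F'
  i=29: run of 'A' x 8 -> '8A'

RLE = 8D4B1F6A3B7F8A


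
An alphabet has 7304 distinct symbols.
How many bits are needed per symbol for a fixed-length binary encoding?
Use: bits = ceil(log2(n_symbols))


log2(7304) = 12.8345
Bracket: 2^12 = 4096 < 7304 <= 2^13 = 8192
So ceil(log2(7304)) = 13

bits = ceil(log2(7304)) = ceil(12.8345) = 13 bits


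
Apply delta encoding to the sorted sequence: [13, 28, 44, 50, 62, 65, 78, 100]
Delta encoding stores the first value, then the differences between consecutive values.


First value: 13
Deltas:
  28 - 13 = 15
  44 - 28 = 16
  50 - 44 = 6
  62 - 50 = 12
  65 - 62 = 3
  78 - 65 = 13
  100 - 78 = 22


Delta encoded: [13, 15, 16, 6, 12, 3, 13, 22]


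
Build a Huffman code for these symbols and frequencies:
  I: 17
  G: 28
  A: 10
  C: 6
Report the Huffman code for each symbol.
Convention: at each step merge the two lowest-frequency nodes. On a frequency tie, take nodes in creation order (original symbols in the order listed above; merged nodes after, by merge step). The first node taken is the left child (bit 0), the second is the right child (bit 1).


Huffman tree construction:
Step 1: Merge C(6) + A(10) = 16
Step 2: Merge (C+A)(16) + I(17) = 33
Step 3: Merge G(28) + ((C+A)+I)(33) = 61
Read each symbol's code off the tree from the root (left child = 0, right child = 1).

Codes:
  I: 11 (length 2)
  G: 0 (length 1)
  A: 101 (length 3)
  C: 100 (length 3)
Average code length: 110/61 = 1.8033 bits/symbol


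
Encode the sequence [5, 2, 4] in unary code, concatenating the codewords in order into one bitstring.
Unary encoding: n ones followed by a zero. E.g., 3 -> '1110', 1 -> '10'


Encode each number as n ones followed by a terminating 0:
  5 -> 111110 (6 bits)
  2 -> 110 (3 bits)
  4 -> 11110 (5 bits)
Total length = 6 + 3 + 5 = 14 bits.

Unary([5, 2, 4]) = 11111011011110 (14 bits)


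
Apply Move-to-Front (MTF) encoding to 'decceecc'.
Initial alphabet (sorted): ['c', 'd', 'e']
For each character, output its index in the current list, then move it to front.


MTF encoding:
'd': index 1 in ['c', 'd', 'e'] -> ['d', 'c', 'e']
'e': index 2 in ['d', 'c', 'e'] -> ['e', 'd', 'c']
'c': index 2 in ['e', 'd', 'c'] -> ['c', 'e', 'd']
'c': index 0 in ['c', 'e', 'd'] -> ['c', 'e', 'd']
'e': index 1 in ['c', 'e', 'd'] -> ['e', 'c', 'd']
'e': index 0 in ['e', 'c', 'd'] -> ['e', 'c', 'd']
'c': index 1 in ['e', 'c', 'd'] -> ['c', 'e', 'd']
'c': index 0 in ['c', 'e', 'd'] -> ['c', 'e', 'd']


Output: [1, 2, 2, 0, 1, 0, 1, 0]


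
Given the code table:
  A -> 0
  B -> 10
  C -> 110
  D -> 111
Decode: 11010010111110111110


Decoding:
110 -> C
10 -> B
0 -> A
10 -> B
111 -> D
110 -> C
111 -> D
110 -> C


Result: CBABDCDC


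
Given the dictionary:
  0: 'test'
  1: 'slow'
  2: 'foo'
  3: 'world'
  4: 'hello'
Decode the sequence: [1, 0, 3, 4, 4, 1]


Look up each index in the dictionary:
  1 -> 'slow'
  0 -> 'test'
  3 -> 'world'
  4 -> 'hello'
  4 -> 'hello'
  1 -> 'slow'

Decoded: "slow test world hello hello slow"


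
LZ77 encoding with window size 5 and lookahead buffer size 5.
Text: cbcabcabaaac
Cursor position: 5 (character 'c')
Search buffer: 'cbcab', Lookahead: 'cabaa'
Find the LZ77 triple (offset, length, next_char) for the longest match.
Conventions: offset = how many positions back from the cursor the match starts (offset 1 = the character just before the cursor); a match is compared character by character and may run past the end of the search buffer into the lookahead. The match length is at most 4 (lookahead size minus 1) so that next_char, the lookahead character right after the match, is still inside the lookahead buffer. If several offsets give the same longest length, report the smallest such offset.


Try each offset into the search buffer:
  offset=1 (pos 4, char 'b'): match length 0
  offset=2 (pos 3, char 'a'): match length 0
  offset=3 (pos 2, char 'c'): match length 3
  offset=4 (pos 1, char 'b'): match length 0
  offset=5 (pos 0, char 'c'): match length 1
Longest match has length 3 at offset 3.
next_char = character at position 5 + 3 = 8 -> 'a'

Best match: offset=3, length=3 (matching 'cab' starting at position 2)
LZ77 triple: (3, 3, 'a')


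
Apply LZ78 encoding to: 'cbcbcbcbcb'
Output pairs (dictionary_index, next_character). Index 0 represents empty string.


LZ78 encoding steps:
Dictionary: {0: ''}
Step 1: w='' (idx 0), next='c' -> output (0, 'c'), add 'c' as idx 1
Step 2: w='' (idx 0), next='b' -> output (0, 'b'), add 'b' as idx 2
Step 3: w='c' (idx 1), next='b' -> output (1, 'b'), add 'cb' as idx 3
Step 4: w='cb' (idx 3), next='c' -> output (3, 'c'), add 'cbc' as idx 4
Step 5: w='b' (idx 2), next='c' -> output (2, 'c'), add 'bc' as idx 5
Step 6: w='b' (idx 2), end of input -> output (2, '')


Encoded: [(0, 'c'), (0, 'b'), (1, 'b'), (3, 'c'), (2, 'c'), (2, '')]


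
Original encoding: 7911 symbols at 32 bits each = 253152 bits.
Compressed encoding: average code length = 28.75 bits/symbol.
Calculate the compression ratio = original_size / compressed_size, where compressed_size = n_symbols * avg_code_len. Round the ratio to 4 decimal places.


original_size = n_symbols * orig_bits = 7911 * 32 = 253152 bits
compressed_size = n_symbols * avg_code_len = 7911 * 28.75 = 227441.25 bits
ratio = original_size / compressed_size = 253152 / 227441.25 = 1.113

Compression ratio = 1.113


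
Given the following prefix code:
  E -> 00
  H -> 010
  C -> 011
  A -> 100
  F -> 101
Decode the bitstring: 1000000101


Decoding step by step:
Bits 100 -> A
Bits 00 -> E
Bits 00 -> E
Bits 101 -> F


Decoded message: AEEF


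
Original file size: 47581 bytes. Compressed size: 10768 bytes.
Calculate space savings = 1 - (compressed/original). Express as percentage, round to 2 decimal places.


ratio = compressed/original = 10768/47581 = 0.226309
savings = 1 - ratio = 1 - 0.226309 = 0.773691
as a percentage: 0.773691 * 100 = 77.37%

Space savings = 1 - 10768/47581 = 77.37%


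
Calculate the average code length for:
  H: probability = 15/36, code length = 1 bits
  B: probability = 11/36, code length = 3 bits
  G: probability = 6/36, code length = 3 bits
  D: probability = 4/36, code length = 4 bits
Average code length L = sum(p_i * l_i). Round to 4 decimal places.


Weighted contributions p_i * l_i:
  H: (15/36) * 1 = 15/36
  B: (11/36) * 3 = 33/36
  G: (6/36) * 3 = 18/36
  D: (4/36) * 4 = 16/36
Sum = (15 + 33 + 18 + 16)/36 = 82/36

L = 82/36 = 2.2778 bits/symbol


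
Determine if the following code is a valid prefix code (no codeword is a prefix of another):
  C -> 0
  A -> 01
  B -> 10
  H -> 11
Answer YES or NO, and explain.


Checking each pair (does one codeword prefix another?):
  C='0' vs A='01': prefix -- VIOLATION

NO -- this is NOT a valid prefix code. C (0) is a prefix of A (01).


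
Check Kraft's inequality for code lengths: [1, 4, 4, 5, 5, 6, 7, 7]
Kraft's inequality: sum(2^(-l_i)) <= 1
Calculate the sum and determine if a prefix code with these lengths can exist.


Sum = 2^(-1) + 2^(-4) + 2^(-4) + 2^(-5) + 2^(-5) + 2^(-6) + 2^(-7) + 2^(-7)
    = 0.5 + 0.0625 + 0.0625 + 0.03125 + 0.03125 + 0.015625 + 0.0078125 + 0.0078125
    = 92/128 = 0.71875
Since 0.71875 <= 1, Kraft's inequality IS satisfied.
A prefix code with these lengths CAN exist.

Kraft sum = 0.71875. Satisfied.


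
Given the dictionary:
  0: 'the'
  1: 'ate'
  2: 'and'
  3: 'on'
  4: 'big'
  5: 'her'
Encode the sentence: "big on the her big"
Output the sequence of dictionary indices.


Look up each word in the dictionary:
  'big' -> 4
  'on' -> 3
  'the' -> 0
  'her' -> 5
  'big' -> 4

Encoded: [4, 3, 0, 5, 4]


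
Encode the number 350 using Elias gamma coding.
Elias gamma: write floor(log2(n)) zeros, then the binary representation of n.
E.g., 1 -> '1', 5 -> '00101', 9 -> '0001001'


num_bits = floor(log2(350)) + 1 = 9
leading_zeros = num_bits - 1 = 8
binary(350) = 101011110

Elias gamma(350) = '00000000' + '101011110' = 00000000101011110 (17 bits)


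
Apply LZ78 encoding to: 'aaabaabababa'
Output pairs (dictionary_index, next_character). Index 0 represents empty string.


LZ78 encoding steps:
Dictionary: {0: ''}
Step 1: w='' (idx 0), next='a' -> output (0, 'a'), add 'a' as idx 1
Step 2: w='a' (idx 1), next='a' -> output (1, 'a'), add 'aa' as idx 2
Step 3: w='' (idx 0), next='b' -> output (0, 'b'), add 'b' as idx 3
Step 4: w='aa' (idx 2), next='b' -> output (2, 'b'), add 'aab' as idx 4
Step 5: w='a' (idx 1), next='b' -> output (1, 'b'), add 'ab' as idx 5
Step 6: w='ab' (idx 5), next='a' -> output (5, 'a'), add 'aba' as idx 6


Encoded: [(0, 'a'), (1, 'a'), (0, 'b'), (2, 'b'), (1, 'b'), (5, 'a')]


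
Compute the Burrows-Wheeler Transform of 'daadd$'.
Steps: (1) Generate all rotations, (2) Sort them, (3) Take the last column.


Rotations (sorted):
  0: $daadd -> last char: d
  1: aadd$d -> last char: d
  2: add$da -> last char: a
  3: d$daad -> last char: d
  4: daadd$ -> last char: $
  5: dd$daa -> last char: a


BWT = ddad$a


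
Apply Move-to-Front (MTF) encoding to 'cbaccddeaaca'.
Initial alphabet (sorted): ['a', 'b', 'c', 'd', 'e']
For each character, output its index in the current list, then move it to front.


MTF encoding:
'c': index 2 in ['a', 'b', 'c', 'd', 'e'] -> ['c', 'a', 'b', 'd', 'e']
'b': index 2 in ['c', 'a', 'b', 'd', 'e'] -> ['b', 'c', 'a', 'd', 'e']
'a': index 2 in ['b', 'c', 'a', 'd', 'e'] -> ['a', 'b', 'c', 'd', 'e']
'c': index 2 in ['a', 'b', 'c', 'd', 'e'] -> ['c', 'a', 'b', 'd', 'e']
'c': index 0 in ['c', 'a', 'b', 'd', 'e'] -> ['c', 'a', 'b', 'd', 'e']
'd': index 3 in ['c', 'a', 'b', 'd', 'e'] -> ['d', 'c', 'a', 'b', 'e']
'd': index 0 in ['d', 'c', 'a', 'b', 'e'] -> ['d', 'c', 'a', 'b', 'e']
'e': index 4 in ['d', 'c', 'a', 'b', 'e'] -> ['e', 'd', 'c', 'a', 'b']
'a': index 3 in ['e', 'd', 'c', 'a', 'b'] -> ['a', 'e', 'd', 'c', 'b']
'a': index 0 in ['a', 'e', 'd', 'c', 'b'] -> ['a', 'e', 'd', 'c', 'b']
'c': index 3 in ['a', 'e', 'd', 'c', 'b'] -> ['c', 'a', 'e', 'd', 'b']
'a': index 1 in ['c', 'a', 'e', 'd', 'b'] -> ['a', 'c', 'e', 'd', 'b']


Output: [2, 2, 2, 2, 0, 3, 0, 4, 3, 0, 3, 1]


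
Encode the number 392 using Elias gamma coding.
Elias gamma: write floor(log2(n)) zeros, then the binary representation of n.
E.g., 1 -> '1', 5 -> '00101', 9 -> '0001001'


num_bits = floor(log2(392)) + 1 = 9
leading_zeros = num_bits - 1 = 8
binary(392) = 110001000

Elias gamma(392) = '00000000' + '110001000' = 00000000110001000 (17 bits)


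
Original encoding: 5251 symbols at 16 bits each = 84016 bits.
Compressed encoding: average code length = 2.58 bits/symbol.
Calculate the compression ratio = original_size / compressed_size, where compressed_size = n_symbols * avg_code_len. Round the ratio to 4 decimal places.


original_size = n_symbols * orig_bits = 5251 * 16 = 84016 bits
compressed_size = n_symbols * avg_code_len = 5251 * 2.58 = 13547.58 bits
ratio = original_size / compressed_size = 84016 / 13547.58 = 6.2016

Compression ratio = 6.2016


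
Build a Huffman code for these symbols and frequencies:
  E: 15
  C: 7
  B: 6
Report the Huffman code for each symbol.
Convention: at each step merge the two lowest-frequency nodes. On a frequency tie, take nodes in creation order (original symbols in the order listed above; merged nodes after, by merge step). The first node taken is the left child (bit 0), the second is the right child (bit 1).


Huffman tree construction:
Step 1: Merge B(6) + C(7) = 13
Step 2: Merge (B+C)(13) + E(15) = 28
Read each symbol's code off the tree from the root (left child = 0, right child = 1).

Codes:
  E: 1 (length 1)
  C: 01 (length 2)
  B: 00 (length 2)
Average code length: 41/28 = 1.4643 bits/symbol


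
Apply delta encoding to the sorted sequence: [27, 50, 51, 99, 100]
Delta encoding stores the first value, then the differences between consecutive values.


First value: 27
Deltas:
  50 - 27 = 23
  51 - 50 = 1
  99 - 51 = 48
  100 - 99 = 1


Delta encoded: [27, 23, 1, 48, 1]


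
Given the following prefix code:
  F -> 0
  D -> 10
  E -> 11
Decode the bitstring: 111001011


Decoding step by step:
Bits 11 -> E
Bits 10 -> D
Bits 0 -> F
Bits 10 -> D
Bits 11 -> E


Decoded message: EDFDE


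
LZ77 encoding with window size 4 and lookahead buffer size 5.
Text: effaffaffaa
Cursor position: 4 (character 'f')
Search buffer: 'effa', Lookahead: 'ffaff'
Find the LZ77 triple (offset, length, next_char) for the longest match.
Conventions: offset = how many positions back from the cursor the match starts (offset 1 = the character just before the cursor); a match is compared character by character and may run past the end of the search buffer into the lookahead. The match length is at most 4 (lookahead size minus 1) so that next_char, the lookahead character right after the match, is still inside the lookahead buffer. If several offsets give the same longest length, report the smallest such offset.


Try each offset into the search buffer:
  offset=1 (pos 3, char 'a'): match length 0
  offset=2 (pos 2, char 'f'): match length 1
  offset=3 (pos 1, char 'f'): match length 4
  offset=4 (pos 0, char 'e'): match length 0
Longest match has length 4 at offset 3.
next_char = character at position 4 + 4 = 8 -> 'f'

Best match: offset=3, length=4 (matching 'ffaf' starting at position 1)
LZ77 triple: (3, 4, 'f')


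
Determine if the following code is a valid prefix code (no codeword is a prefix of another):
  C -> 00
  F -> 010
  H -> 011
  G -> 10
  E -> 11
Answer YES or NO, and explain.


Checking each pair (does one codeword prefix another?):
  C='00' vs F='010': no prefix
  C='00' vs H='011': no prefix
  C='00' vs G='10': no prefix
  C='00' vs E='11': no prefix
  F='010' vs C='00': no prefix
  F='010' vs H='011': no prefix
  F='010' vs G='10': no prefix
  F='010' vs E='11': no prefix
  H='011' vs C='00': no prefix
  H='011' vs F='010': no prefix
  H='011' vs G='10': no prefix
  H='011' vs E='11': no prefix
  G='10' vs C='00': no prefix
  G='10' vs F='010': no prefix
  G='10' vs H='011': no prefix
  G='10' vs E='11': no prefix
  E='11' vs C='00': no prefix
  E='11' vs F='010': no prefix
  E='11' vs H='011': no prefix
  E='11' vs G='10': no prefix
No violation found over all pairs.

YES -- this is a valid prefix code. No codeword is a prefix of any other codeword.


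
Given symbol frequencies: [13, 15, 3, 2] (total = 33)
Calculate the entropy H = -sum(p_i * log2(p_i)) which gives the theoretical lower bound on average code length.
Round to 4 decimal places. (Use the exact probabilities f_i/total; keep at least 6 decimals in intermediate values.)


Per-symbol terms -p_i * log2(p_i) with p_i = f_i/33:
  p = 13/33 = 0.393939: log2(p) = -1.343954, -p*log2(p) = 0.529437
  p = 15/33 = 0.454545: log2(p) = -1.137504, -p*log2(p) = 0.517047
  p = 3/33 = 0.090909: log2(p) = -3.459432, -p*log2(p) = 0.314494
  p = 2/33 = 0.060606: log2(p) = -4.044394, -p*log2(p) = 0.245115
H = 0.529437 + 0.517047 + 0.314494 + 0.245115 = 1.606093

H = 1.6061 bits/symbol


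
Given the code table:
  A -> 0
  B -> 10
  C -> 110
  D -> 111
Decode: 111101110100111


Decoding:
111 -> D
10 -> B
111 -> D
0 -> A
10 -> B
0 -> A
111 -> D


Result: DBDABAD


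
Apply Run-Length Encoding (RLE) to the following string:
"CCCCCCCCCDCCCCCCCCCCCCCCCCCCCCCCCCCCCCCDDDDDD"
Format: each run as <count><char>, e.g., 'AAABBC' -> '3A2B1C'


Scanning runs left to right:
  i=0: run of 'C' x 9 -> '9C'
  i=9: run of 'D' x 1 -> '1D'
  i=10: run of 'C' x 29 -> '29C'
  i=39: run of 'D' x 6 -> '6D'

RLE = 9C1D29C6D


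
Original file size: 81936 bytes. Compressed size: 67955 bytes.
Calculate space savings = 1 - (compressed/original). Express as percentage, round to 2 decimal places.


ratio = compressed/original = 67955/81936 = 0.829367
savings = 1 - ratio = 1 - 0.829367 = 0.170633
as a percentage: 0.170633 * 100 = 17.06%

Space savings = 1 - 67955/81936 = 17.06%


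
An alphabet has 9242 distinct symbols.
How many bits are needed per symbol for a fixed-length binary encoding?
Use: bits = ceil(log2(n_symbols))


log2(9242) = 13.174
Bracket: 2^13 = 8192 < 9242 <= 2^14 = 16384
So ceil(log2(9242)) = 14

bits = ceil(log2(9242)) = ceil(13.174) = 14 bits


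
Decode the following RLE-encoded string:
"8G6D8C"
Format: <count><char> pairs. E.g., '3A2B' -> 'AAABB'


Expanding each <count><char> pair:
  8G -> 'GGGGGGGG'
  6D -> 'DDDDDD'
  8C -> 'CCCCCCCC'

Decoded = GGGGGGGGDDDDDDCCCCCCCC


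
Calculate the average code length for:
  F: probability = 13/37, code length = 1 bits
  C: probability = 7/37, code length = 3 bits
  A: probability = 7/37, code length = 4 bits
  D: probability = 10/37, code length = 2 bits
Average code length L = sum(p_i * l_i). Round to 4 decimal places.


Weighted contributions p_i * l_i:
  F: (13/37) * 1 = 13/37
  C: (7/37) * 3 = 21/37
  A: (7/37) * 4 = 28/37
  D: (10/37) * 2 = 20/37
Sum = (13 + 21 + 28 + 20)/37 = 82/37

L = 82/37 = 2.2162 bits/symbol


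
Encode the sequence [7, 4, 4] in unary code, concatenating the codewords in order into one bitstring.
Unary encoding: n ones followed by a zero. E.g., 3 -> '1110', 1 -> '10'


Encode each number as n ones followed by a terminating 0:
  7 -> 11111110 (8 bits)
  4 -> 11110 (5 bits)
  4 -> 11110 (5 bits)
Total length = 8 + 5 + 5 = 18 bits.

Unary([7, 4, 4]) = 111111101111011110 (18 bits)


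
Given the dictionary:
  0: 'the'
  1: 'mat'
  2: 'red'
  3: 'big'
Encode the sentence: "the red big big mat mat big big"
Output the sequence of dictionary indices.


Look up each word in the dictionary:
  'the' -> 0
  'red' -> 2
  'big' -> 3
  'big' -> 3
  'mat' -> 1
  'mat' -> 1
  'big' -> 3
  'big' -> 3

Encoded: [0, 2, 3, 3, 1, 1, 3, 3]


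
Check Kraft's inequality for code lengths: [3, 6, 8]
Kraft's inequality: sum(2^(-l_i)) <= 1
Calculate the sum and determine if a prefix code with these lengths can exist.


Sum = 2^(-3) + 2^(-6) + 2^(-8)
    = 0.125 + 0.015625 + 0.00390625
    = 37/256 = 0.14453125
Since 0.14453125 <= 1, Kraft's inequality IS satisfied.
A prefix code with these lengths CAN exist.

Kraft sum = 0.14453125. Satisfied.


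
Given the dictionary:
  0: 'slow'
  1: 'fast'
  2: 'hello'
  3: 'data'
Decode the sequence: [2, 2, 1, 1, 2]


Look up each index in the dictionary:
  2 -> 'hello'
  2 -> 'hello'
  1 -> 'fast'
  1 -> 'fast'
  2 -> 'hello'

Decoded: "hello hello fast fast hello"


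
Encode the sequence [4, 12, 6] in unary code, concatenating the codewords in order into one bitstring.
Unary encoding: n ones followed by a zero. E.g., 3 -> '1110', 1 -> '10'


Encode each number as n ones followed by a terminating 0:
  4 -> 11110 (5 bits)
  12 -> 1111111111110 (13 bits)
  6 -> 1111110 (7 bits)
Total length = 5 + 13 + 7 = 25 bits.

Unary([4, 12, 6]) = 1111011111111111101111110 (25 bits)


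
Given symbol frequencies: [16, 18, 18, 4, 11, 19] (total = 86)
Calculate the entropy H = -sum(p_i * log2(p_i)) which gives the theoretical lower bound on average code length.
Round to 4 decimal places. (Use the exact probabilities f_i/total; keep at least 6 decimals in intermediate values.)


Per-symbol terms -p_i * log2(p_i) with p_i = f_i/86:
  p = 16/86 = 0.186047: log2(p) = -2.426265, -p*log2(p) = 0.451398
  p = 18/86 = 0.209302: log2(p) = -2.256340, -p*log2(p) = 0.472257
  p = 18/86 = 0.209302: log2(p) = -2.256340, -p*log2(p) = 0.472257
  p = 4/86 = 0.046512: log2(p) = -4.426265, -p*log2(p) = 0.205873
  p = 11/86 = 0.127907: log2(p) = -2.966833, -p*log2(p) = 0.379479
  p = 19/86 = 0.220930: log2(p) = -2.178337, -p*log2(p) = 0.481261
H = 0.451398 + 0.472257 + 0.472257 + 0.205873 + 0.379479 + 0.481261 = 2.462525

H = 2.4625 bits/symbol


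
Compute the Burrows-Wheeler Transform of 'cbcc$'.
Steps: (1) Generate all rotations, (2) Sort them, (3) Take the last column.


Rotations (sorted):
  0: $cbcc -> last char: c
  1: bcc$c -> last char: c
  2: c$cbc -> last char: c
  3: cbcc$ -> last char: $
  4: cc$cb -> last char: b


BWT = ccc$b


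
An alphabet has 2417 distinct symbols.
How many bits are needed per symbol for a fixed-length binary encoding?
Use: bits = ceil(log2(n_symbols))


log2(2417) = 11.239
Bracket: 2^11 = 2048 < 2417 <= 2^12 = 4096
So ceil(log2(2417)) = 12

bits = ceil(log2(2417)) = ceil(11.239) = 12 bits


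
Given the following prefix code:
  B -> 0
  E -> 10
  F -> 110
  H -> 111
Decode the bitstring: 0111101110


Decoding step by step:
Bits 0 -> B
Bits 111 -> H
Bits 10 -> E
Bits 111 -> H
Bits 0 -> B


Decoded message: BHEHB


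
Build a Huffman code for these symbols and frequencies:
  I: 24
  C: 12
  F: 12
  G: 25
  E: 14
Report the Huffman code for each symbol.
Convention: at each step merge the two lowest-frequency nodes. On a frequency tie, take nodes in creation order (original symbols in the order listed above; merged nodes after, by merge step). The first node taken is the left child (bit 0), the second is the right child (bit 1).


Huffman tree construction:
Step 1: Merge C(12) + F(12) = 24
Step 2: Merge E(14) + I(24) = 38
Step 3: Merge (C+F)(24) + G(25) = 49
Step 4: Merge (E+I)(38) + ((C+F)+G)(49) = 87
Read each symbol's code off the tree from the root (left child = 0, right child = 1).

Codes:
  I: 01 (length 2)
  C: 100 (length 3)
  F: 101 (length 3)
  G: 11 (length 2)
  E: 00 (length 2)
Average code length: 198/87 = 2.2759 bits/symbol


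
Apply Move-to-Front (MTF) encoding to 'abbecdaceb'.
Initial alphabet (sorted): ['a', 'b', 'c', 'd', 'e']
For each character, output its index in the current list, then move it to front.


MTF encoding:
'a': index 0 in ['a', 'b', 'c', 'd', 'e'] -> ['a', 'b', 'c', 'd', 'e']
'b': index 1 in ['a', 'b', 'c', 'd', 'e'] -> ['b', 'a', 'c', 'd', 'e']
'b': index 0 in ['b', 'a', 'c', 'd', 'e'] -> ['b', 'a', 'c', 'd', 'e']
'e': index 4 in ['b', 'a', 'c', 'd', 'e'] -> ['e', 'b', 'a', 'c', 'd']
'c': index 3 in ['e', 'b', 'a', 'c', 'd'] -> ['c', 'e', 'b', 'a', 'd']
'd': index 4 in ['c', 'e', 'b', 'a', 'd'] -> ['d', 'c', 'e', 'b', 'a']
'a': index 4 in ['d', 'c', 'e', 'b', 'a'] -> ['a', 'd', 'c', 'e', 'b']
'c': index 2 in ['a', 'd', 'c', 'e', 'b'] -> ['c', 'a', 'd', 'e', 'b']
'e': index 3 in ['c', 'a', 'd', 'e', 'b'] -> ['e', 'c', 'a', 'd', 'b']
'b': index 4 in ['e', 'c', 'a', 'd', 'b'] -> ['b', 'e', 'c', 'a', 'd']


Output: [0, 1, 0, 4, 3, 4, 4, 2, 3, 4]


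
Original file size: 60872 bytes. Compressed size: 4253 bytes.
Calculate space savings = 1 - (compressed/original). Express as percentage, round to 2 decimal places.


ratio = compressed/original = 4253/60872 = 0.069868
savings = 1 - ratio = 1 - 0.069868 = 0.930132
as a percentage: 0.930132 * 100 = 93.01%

Space savings = 1 - 4253/60872 = 93.01%


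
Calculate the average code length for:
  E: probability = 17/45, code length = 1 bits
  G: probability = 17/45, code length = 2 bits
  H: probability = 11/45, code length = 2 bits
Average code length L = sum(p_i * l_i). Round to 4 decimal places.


Weighted contributions p_i * l_i:
  E: (17/45) * 1 = 17/45
  G: (17/45) * 2 = 34/45
  H: (11/45) * 2 = 22/45
Sum = (17 + 34 + 22)/45 = 73/45

L = 73/45 = 1.6222 bits/symbol


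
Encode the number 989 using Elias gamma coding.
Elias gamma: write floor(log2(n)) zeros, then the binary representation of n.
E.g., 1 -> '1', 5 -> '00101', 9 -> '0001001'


num_bits = floor(log2(989)) + 1 = 10
leading_zeros = num_bits - 1 = 9
binary(989) = 1111011101

Elias gamma(989) = '000000000' + '1111011101' = 0000000001111011101 (19 bits)


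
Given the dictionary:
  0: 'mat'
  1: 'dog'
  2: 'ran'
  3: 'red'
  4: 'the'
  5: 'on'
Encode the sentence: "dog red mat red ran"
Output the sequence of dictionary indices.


Look up each word in the dictionary:
  'dog' -> 1
  'red' -> 3
  'mat' -> 0
  'red' -> 3
  'ran' -> 2

Encoded: [1, 3, 0, 3, 2]


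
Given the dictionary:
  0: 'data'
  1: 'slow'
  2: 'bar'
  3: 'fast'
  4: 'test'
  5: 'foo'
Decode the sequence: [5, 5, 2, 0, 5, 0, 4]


Look up each index in the dictionary:
  5 -> 'foo'
  5 -> 'foo'
  2 -> 'bar'
  0 -> 'data'
  5 -> 'foo'
  0 -> 'data'
  4 -> 'test'

Decoded: "foo foo bar data foo data test"


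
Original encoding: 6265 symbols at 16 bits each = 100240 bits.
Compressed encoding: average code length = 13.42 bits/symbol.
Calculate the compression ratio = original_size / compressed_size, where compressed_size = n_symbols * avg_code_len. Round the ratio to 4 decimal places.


original_size = n_symbols * orig_bits = 6265 * 16 = 100240 bits
compressed_size = n_symbols * avg_code_len = 6265 * 13.42 = 84076.3 bits
ratio = original_size / compressed_size = 100240 / 84076.3 = 1.1923

Compression ratio = 1.1923


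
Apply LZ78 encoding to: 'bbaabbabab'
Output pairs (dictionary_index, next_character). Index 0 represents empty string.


LZ78 encoding steps:
Dictionary: {0: ''}
Step 1: w='' (idx 0), next='b' -> output (0, 'b'), add 'b' as idx 1
Step 2: w='b' (idx 1), next='a' -> output (1, 'a'), add 'ba' as idx 2
Step 3: w='' (idx 0), next='a' -> output (0, 'a'), add 'a' as idx 3
Step 4: w='b' (idx 1), next='b' -> output (1, 'b'), add 'bb' as idx 4
Step 5: w='a' (idx 3), next='b' -> output (3, 'b'), add 'ab' as idx 5
Step 6: w='ab' (idx 5), end of input -> output (5, '')


Encoded: [(0, 'b'), (1, 'a'), (0, 'a'), (1, 'b'), (3, 'b'), (5, '')]


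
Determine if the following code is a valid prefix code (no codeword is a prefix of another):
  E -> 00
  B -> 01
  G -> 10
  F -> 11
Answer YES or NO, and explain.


Checking each pair (does one codeword prefix another?):
  E='00' vs B='01': no prefix
  E='00' vs G='10': no prefix
  E='00' vs F='11': no prefix
  B='01' vs E='00': no prefix
  B='01' vs G='10': no prefix
  B='01' vs F='11': no prefix
  G='10' vs E='00': no prefix
  G='10' vs B='01': no prefix
  G='10' vs F='11': no prefix
  F='11' vs E='00': no prefix
  F='11' vs B='01': no prefix
  F='11' vs G='10': no prefix
No violation found over all pairs.

YES -- this is a valid prefix code. No codeword is a prefix of any other codeword.


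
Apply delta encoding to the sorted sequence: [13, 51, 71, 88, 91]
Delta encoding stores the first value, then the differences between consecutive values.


First value: 13
Deltas:
  51 - 13 = 38
  71 - 51 = 20
  88 - 71 = 17
  91 - 88 = 3


Delta encoded: [13, 38, 20, 17, 3]


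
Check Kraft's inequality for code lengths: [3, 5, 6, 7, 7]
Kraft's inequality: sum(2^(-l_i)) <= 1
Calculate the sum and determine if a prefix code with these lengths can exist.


Sum = 2^(-3) + 2^(-5) + 2^(-6) + 2^(-7) + 2^(-7)
    = 0.125 + 0.03125 + 0.015625 + 0.0078125 + 0.0078125
    = 24/128 = 0.1875
Since 0.1875 <= 1, Kraft's inequality IS satisfied.
A prefix code with these lengths CAN exist.

Kraft sum = 0.1875. Satisfied.


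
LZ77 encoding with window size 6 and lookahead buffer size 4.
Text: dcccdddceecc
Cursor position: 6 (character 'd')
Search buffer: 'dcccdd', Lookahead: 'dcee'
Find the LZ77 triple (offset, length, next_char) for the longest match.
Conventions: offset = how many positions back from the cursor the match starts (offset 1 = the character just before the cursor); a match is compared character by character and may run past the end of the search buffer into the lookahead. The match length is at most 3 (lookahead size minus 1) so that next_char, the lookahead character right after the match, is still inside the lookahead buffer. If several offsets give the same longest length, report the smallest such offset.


Try each offset into the search buffer:
  offset=1 (pos 5, char 'd'): match length 1
  offset=2 (pos 4, char 'd'): match length 1
  offset=3 (pos 3, char 'c'): match length 0
  offset=4 (pos 2, char 'c'): match length 0
  offset=5 (pos 1, char 'c'): match length 0
  offset=6 (pos 0, char 'd'): match length 2
Longest match has length 2 at offset 6.
next_char = character at position 6 + 2 = 8 -> 'e'

Best match: offset=6, length=2 (matching 'dc' starting at position 0)
LZ77 triple: (6, 2, 'e')


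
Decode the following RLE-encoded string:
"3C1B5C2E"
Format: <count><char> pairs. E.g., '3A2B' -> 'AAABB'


Expanding each <count><char> pair:
  3C -> 'CCC'
  1B -> 'B'
  5C -> 'CCCCC'
  2E -> 'EE'

Decoded = CCCBCCCCCEE


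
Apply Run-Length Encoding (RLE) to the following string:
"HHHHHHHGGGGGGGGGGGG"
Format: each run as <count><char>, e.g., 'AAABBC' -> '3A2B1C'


Scanning runs left to right:
  i=0: run of 'H' x 7 -> '7H'
  i=7: run of 'G' x 12 -> '12G'

RLE = 7H12G


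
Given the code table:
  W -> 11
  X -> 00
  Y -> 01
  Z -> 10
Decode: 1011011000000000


Decoding:
10 -> Z
11 -> W
01 -> Y
10 -> Z
00 -> X
00 -> X
00 -> X
00 -> X


Result: ZWYZXXXX
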